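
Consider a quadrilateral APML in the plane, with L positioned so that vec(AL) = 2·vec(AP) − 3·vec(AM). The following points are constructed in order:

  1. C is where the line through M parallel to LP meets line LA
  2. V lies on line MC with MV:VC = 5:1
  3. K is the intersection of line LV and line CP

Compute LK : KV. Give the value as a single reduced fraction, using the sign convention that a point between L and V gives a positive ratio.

Work in coordinates with A = (0, 0), P = (1, 0), M = (0, 1), L = (2, -3).
1. C is where the line through M parallel to LP meets line LA ⇒ C = (2/3, -1)
2. V lies on line MC with MV:VC = 5:1 ⇒ V = (5/9, -2/3)
3. K is the intersection of line LV and line CP ⇒ K = (7/10, -9/10)
K = L + t·(V−L) with t = 9/10, so LK:KV = t:(1−t) = 9/10:1/10

LK:KV = 9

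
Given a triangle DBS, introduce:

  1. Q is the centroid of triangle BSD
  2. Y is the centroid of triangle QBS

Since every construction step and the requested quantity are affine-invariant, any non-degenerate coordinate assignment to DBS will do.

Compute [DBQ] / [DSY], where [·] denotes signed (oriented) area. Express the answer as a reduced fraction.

Set D = (0, 0), B = (1, 0), S = (0, 1); any affine frame gives the same invariant.
1. Q is the centroid of triangle BSD ⇒ Q = (1/3, 1/3)
2. Y is the centroid of triangle QBS ⇒ Y = (4/9, 4/9)
2·[DBQ] = 1/3, 2·[DSY] = -4/9
[DBQ]:[DSY] = 1/3:-4/9 = -3/4

[DBQ]:[DSY] = -3/4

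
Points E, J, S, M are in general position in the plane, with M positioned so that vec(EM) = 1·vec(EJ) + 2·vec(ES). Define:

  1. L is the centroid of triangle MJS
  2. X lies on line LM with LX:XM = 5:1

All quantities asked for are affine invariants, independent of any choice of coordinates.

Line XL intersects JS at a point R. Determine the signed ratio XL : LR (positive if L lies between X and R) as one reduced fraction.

Work in coordinates with E = (0, 0), J = (1, 0), S = (0, 1), M = (1, 2).
1. L is the centroid of triangle MJS ⇒ L = (2/3, 1)
2. X lies on line LM with LX:XM = 5:1 ⇒ X = (17/18, 11/6)
line XL meets JS at R = (1/2, 1/2)
L = X + t·(R−X) with t = 5/8, so XL:LR = 5/8:3/8

XL:LR = 5/3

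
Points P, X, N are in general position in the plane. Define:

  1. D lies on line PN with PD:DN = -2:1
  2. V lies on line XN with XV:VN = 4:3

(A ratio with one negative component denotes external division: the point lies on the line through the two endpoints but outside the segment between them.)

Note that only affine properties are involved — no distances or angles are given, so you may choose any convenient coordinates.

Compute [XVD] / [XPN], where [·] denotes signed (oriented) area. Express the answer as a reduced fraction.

Work in coordinates with P = (0, 0), X = (1, 0), N = (0, 1).
1. D lies on line PN with PD:DN = -2:1 ⇒ D = (0, 2)
2. V lies on line XN with XV:VN = 4:3 ⇒ V = (3/7, 4/7)
2·[XVD] = -4/7, 2·[XPN] = -1
[XVD]:[XPN] = -4/7:-1 = 4/7

[XVD]:[XPN] = 4/7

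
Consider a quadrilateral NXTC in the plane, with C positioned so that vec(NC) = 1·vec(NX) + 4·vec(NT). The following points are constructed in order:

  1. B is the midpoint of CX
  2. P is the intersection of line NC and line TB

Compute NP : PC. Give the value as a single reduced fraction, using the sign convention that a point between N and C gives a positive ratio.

NP:PC = 1/2

Work in coordinates with N = (0, 0), X = (1, 0), T = (0, 1), C = (1, 4).
1. B is the midpoint of CX ⇒ B = (1, 2)
2. P is the intersection of line NC and line TB ⇒ P = (1/3, 4/3)
P = N + t·(C−N) with t = 1/3, so NP:PC = t:(1−t) = 1/3:2/3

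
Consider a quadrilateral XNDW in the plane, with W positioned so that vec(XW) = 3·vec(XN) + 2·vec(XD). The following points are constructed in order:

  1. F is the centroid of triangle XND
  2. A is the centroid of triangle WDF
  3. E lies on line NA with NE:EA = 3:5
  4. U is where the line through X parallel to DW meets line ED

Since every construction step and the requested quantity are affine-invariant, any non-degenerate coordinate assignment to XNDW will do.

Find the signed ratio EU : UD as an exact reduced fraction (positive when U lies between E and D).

Assign X = (0, 0), N = (1, 0), D = (0, 1), W = (3, 2) — the answer is frame-independent, so this choice is without loss of generality.
1. F is the centroid of triangle XND ⇒ F = (1/3, 1/3)
2. A is the centroid of triangle WDF ⇒ A = (10/9, 10/9)
3. E lies on line NA with NE:EA = 3:5 ⇒ E = (25/24, 5/12)
4. U is where the line through X parallel to DW meets line ED ⇒ U = (75/67, 25/67)
U = E + t·(D−E) with t = -5/67, so EU:UD = t:(1−t) = -5/67:72/67

EU:UD = -5/72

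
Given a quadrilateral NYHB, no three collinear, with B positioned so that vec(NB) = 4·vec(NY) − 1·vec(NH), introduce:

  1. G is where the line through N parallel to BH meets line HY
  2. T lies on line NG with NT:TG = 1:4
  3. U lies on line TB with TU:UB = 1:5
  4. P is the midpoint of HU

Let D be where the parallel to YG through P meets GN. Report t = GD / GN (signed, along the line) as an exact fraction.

Assign N = (0, 0), Y = (1, 0), H = (0, 1), B = (4, -1) — the answer is frame-independent, so this choice is without loss of generality.
1. G is where the line through N parallel to BH meets line HY ⇒ G = (2, -1)
2. T lies on line NG with NT:TG = 1:4 ⇒ T = (2/5, -1/5)
3. U lies on line TB with TU:UB = 1:5 ⇒ U = (1, -1/3)
4. P is the midpoint of HU ⇒ P = (1/2, 1/3)
through P parallel to YG: direction (1, -1); meets GN at D = (5/3, -5/6)
D = G + t·(N−G) with t = 1/6

t = 1/6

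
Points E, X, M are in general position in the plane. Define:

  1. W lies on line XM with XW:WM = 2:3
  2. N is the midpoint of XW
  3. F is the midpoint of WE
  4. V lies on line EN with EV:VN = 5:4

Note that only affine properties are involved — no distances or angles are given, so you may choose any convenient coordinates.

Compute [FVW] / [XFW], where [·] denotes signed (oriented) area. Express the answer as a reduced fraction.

[FVW]:[XFW] = -5/18

Assign E = (0, 0), X = (1, 0), M = (0, 1) — the answer is frame-independent, so this choice is without loss of generality.
1. W lies on line XM with XW:WM = 2:3 ⇒ W = (3/5, 2/5)
2. N is the midpoint of XW ⇒ N = (4/5, 1/5)
3. F is the midpoint of WE ⇒ F = (3/10, 1/5)
4. V lies on line EN with EV:VN = 5:4 ⇒ V = (4/9, 1/9)
2·[FVW] = 1/18, 2·[XFW] = -1/5
[FVW]:[XFW] = 1/18:-1/5 = -5/18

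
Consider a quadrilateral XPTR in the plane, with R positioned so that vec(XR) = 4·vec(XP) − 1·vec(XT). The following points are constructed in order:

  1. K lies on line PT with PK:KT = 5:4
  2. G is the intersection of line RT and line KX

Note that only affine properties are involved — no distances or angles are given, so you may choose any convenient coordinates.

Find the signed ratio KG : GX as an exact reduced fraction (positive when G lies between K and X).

KG:GX = -2/9

Work in coordinates with X = (0, 0), P = (1, 0), T = (0, 1), R = (4, -1).
1. K lies on line PT with PK:KT = 5:4 ⇒ K = (4/9, 5/9)
2. G is the intersection of line RT and line KX ⇒ G = (4/7, 5/7)
G = K + t·(X−K) with t = -2/7, so KG:GX = t:(1−t) = -2/7:9/7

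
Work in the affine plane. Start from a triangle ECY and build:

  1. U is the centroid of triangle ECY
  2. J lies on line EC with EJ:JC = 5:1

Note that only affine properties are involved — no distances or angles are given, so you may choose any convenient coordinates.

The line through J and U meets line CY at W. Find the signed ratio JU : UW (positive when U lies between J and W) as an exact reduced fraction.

JU:UW = -1/2

Set E = (0, 0), C = (1, 0), Y = (0, 1); any affine frame gives the same invariant.
1. U is the centroid of triangle ECY ⇒ U = (1/3, 1/3)
2. J lies on line EC with EJ:JC = 5:1 ⇒ J = (5/6, 0)
line JU meets CY at W = (4/3, -1/3)
U = J + t·(W−J) with t = -1, so JU:UW = -1:2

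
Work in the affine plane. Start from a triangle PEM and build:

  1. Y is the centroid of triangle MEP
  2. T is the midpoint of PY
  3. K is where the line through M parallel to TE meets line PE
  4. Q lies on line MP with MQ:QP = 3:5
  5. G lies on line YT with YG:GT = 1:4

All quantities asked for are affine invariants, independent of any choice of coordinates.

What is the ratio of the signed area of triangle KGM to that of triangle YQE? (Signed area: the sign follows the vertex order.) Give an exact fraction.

[KGM]:[YQE] = 192/5

Choose coordinates P = (0, 0), E = (1, 0), M = (0, 1).
1. Y is the centroid of triangle MEP ⇒ Y = (1/3, 1/3)
2. T is the midpoint of PY ⇒ T = (1/6, 1/6)
3. K is where the line through M parallel to TE meets line PE ⇒ K = (5, 0)
4. Q lies on line MP with MQ:QP = 3:5 ⇒ Q = (0, 5/8)
5. G lies on line YT with YG:GT = 1:4 ⇒ G = (3/10, 3/10)
2·[KGM] = -16/5, 2·[YQE] = -1/12
[KGM]:[YQE] = -16/5:-1/12 = 192/5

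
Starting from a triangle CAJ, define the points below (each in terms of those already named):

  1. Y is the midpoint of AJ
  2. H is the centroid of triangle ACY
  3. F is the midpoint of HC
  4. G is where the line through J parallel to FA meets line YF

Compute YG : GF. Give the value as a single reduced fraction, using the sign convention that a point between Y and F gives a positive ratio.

YG:GF = -1/2

Assign C = (0, 0), A = (1, 0), J = (0, 1) — the answer is frame-independent, so this choice is without loss of generality.
1. Y is the midpoint of AJ ⇒ Y = (1/2, 1/2)
2. H is the centroid of triangle ACY ⇒ H = (1/2, 1/6)
3. F is the midpoint of HC ⇒ F = (1/4, 1/12)
4. G is where the line through J parallel to FA meets line YF ⇒ G = (3/4, 11/12)
G = Y + t·(F−Y) with t = -1, so YG:GF = t:(1−t) = -1:2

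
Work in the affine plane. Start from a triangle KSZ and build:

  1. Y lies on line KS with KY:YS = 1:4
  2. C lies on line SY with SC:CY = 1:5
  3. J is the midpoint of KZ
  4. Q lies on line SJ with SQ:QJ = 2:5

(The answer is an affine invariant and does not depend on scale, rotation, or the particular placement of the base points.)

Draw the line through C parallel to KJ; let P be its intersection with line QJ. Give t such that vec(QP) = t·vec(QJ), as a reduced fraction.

Assign K = (0, 0), S = (1, 0), Z = (0, 1) — the answer is frame-independent, so this choice is without loss of generality.
1. Y lies on line KS with KY:YS = 1:4 ⇒ Y = (1/5, 0)
2. C lies on line SY with SC:CY = 1:5 ⇒ C = (13/15, 0)
3. J is the midpoint of KZ ⇒ J = (0, 1/2)
4. Q lies on line SJ with SQ:QJ = 2:5 ⇒ Q = (5/7, 1/7)
through C parallel to KJ: direction (0, 1/2); meets QJ at P = (13/15, 1/15)
P = Q + t·(J−Q) with t = -16/75

t = -16/75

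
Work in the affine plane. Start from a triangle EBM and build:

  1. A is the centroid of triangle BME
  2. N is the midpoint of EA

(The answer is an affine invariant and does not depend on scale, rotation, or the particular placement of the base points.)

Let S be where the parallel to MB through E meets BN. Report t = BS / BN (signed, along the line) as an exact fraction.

Choose coordinates E = (0, 0), B = (1, 0), M = (0, 1).
1. A is the centroid of triangle BME ⇒ A = (1/3, 1/3)
2. N is the midpoint of EA ⇒ N = (1/6, 1/6)
through E parallel to MB: direction (1, -1); meets BN at S = (-1/4, 1/4)
S = B + t·(N−B) with t = 3/2

t = 3/2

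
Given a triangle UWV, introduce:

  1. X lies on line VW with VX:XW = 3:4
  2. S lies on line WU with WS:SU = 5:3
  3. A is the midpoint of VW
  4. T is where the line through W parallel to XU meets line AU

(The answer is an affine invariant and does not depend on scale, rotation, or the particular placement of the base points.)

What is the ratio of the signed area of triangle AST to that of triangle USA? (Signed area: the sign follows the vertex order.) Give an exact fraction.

Set U = (0, 0), W = (1, 0), V = (0, 1); any affine frame gives the same invariant.
1. X lies on line VW with VX:XW = 3:4 ⇒ X = (3/7, 4/7)
2. S lies on line WU with WS:SU = 5:3 ⇒ S = (3/8, 0)
3. A is the midpoint of VW ⇒ A = (1/2, 1/2)
4. T is where the line through W parallel to XU meets line AU ⇒ T = (4, 4)
2·[AST] = 21/16, 2·[USA] = 3/16
[AST]:[USA] = 21/16:3/16 = 7

[AST]:[USA] = 7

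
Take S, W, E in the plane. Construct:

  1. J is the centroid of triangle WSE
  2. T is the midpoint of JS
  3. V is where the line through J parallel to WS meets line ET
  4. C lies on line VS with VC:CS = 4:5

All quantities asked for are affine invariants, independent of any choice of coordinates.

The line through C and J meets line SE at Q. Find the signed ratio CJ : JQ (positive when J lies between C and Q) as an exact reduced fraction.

Choose coordinates S = (0, 0), W = (1, 0), E = (0, 1).
1. J is the centroid of triangle WSE ⇒ J = (1/3, 1/3)
2. T is the midpoint of JS ⇒ T = (1/6, 1/6)
3. V is where the line through J parallel to WS meets line ET ⇒ V = (2/15, 1/3)
4. C lies on line VS with VC:CS = 4:5 ⇒ C = (2/27, 5/27)
line CJ meets SE at Q = (0, 1/7)
J = C + t·(Q−C) with t = -7/2, so CJ:JQ = -7/2:9/2

CJ:JQ = -7/9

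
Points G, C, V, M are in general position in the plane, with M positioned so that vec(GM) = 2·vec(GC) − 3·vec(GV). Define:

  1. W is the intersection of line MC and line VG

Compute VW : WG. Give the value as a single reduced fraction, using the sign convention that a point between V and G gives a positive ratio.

VW:WG = -2/3

Assign G = (0, 0), C = (1, 0), V = (0, 1), M = (2, -3) — the answer is frame-independent, so this choice is without loss of generality.
1. W is the intersection of line MC and line VG ⇒ W = (0, 3)
W = V + t·(G−V) with t = -2, so VW:WG = t:(1−t) = -2:3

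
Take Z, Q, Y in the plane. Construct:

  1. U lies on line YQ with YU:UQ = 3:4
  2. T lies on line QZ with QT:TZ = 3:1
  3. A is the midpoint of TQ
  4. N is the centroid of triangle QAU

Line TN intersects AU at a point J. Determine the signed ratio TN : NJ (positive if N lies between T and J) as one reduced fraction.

TN:NJ = -4

Choose coordinates Z = (0, 0), Q = (1, 0), Y = (0, 1).
1. U lies on line YQ with YU:UQ = 3:4 ⇒ U = (3/7, 4/7)
2. T lies on line QZ with QT:TZ = 3:1 ⇒ T = (1/4, 0)
3. A is the midpoint of TQ ⇒ A = (5/8, 0)
4. N is the centroid of triangle QAU ⇒ N = (115/168, 4/21)
line TN meets AU at J = (129/224, 1/7)
N = T + t·(J−T) with t = 4/3, so TN:NJ = 4/3:-1/3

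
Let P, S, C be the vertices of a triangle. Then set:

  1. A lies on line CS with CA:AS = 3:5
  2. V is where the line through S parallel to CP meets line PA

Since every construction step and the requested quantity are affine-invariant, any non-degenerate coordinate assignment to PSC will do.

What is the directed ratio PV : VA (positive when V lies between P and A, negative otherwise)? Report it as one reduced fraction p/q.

PV:VA = -8/5

Set P = (0, 0), S = (1, 0), C = (0, 1); any affine frame gives the same invariant.
1. A lies on line CS with CA:AS = 3:5 ⇒ A = (3/8, 5/8)
2. V is where the line through S parallel to CP meets line PA ⇒ V = (1, 5/3)
V = P + t·(A−P) with t = 8/3, so PV:VA = t:(1−t) = 8/3:-5/3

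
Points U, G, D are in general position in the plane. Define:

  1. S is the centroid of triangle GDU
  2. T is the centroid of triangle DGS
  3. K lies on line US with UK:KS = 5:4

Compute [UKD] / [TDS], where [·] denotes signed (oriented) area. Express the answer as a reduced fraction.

Set U = (0, 0), G = (1, 0), D = (0, 1); any affine frame gives the same invariant.
1. S is the centroid of triangle GDU ⇒ S = (1/3, 1/3)
2. T is the centroid of triangle DGS ⇒ T = (4/9, 4/9)
3. K lies on line US with UK:KS = 5:4 ⇒ K = (5/27, 5/27)
2·[UKD] = 5/27, 2·[TDS] = 1/9
[UKD]:[TDS] = 5/27:1/9 = 5/3

[UKD]:[TDS] = 5/3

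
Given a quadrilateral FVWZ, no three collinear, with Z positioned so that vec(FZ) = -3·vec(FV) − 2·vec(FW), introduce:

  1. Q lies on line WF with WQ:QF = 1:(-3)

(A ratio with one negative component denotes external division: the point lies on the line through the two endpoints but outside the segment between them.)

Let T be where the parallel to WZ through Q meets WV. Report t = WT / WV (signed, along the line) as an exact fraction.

t = -1/4

Assign F = (0, 0), V = (1, 0), W = (0, 1), Z = (-3, -2) — the answer is frame-independent, so this choice is without loss of generality.
1. Q lies on line WF with WQ:QF = 1:(-3) ⇒ Q = (0, 3/2)
through Q parallel to WZ: direction (-3, -3); meets WV at T = (-1/4, 5/4)
T = W + t·(V−W) with t = -1/4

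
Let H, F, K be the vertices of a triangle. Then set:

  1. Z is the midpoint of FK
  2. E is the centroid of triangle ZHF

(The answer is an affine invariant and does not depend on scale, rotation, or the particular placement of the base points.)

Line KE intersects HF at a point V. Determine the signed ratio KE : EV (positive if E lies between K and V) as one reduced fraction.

KE:EV = 5

Assign H = (0, 0), F = (1, 0), K = (0, 1) — the answer is frame-independent, so this choice is without loss of generality.
1. Z is the midpoint of FK ⇒ Z = (1/2, 1/2)
2. E is the centroid of triangle ZHF ⇒ E = (1/2, 1/6)
line KE meets HF at V = (3/5, 0)
E = K + t·(V−K) with t = 5/6, so KE:EV = 5/6:1/6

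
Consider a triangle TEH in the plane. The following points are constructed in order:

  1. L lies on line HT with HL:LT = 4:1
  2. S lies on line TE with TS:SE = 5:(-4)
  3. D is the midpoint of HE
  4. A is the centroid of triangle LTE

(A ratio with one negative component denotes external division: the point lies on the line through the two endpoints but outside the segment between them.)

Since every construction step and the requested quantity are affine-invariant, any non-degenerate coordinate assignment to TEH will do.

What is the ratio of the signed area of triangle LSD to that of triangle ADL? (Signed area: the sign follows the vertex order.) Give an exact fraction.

[LSD]:[ADL] = 48/5

Work in coordinates with T = (0, 0), E = (1, 0), H = (0, 1).
1. L lies on line HT with HL:LT = 4:1 ⇒ L = (0, 1/5)
2. S lies on line TE with TS:SE = 5:(-4) ⇒ S = (5, 0)
3. D is the midpoint of HE ⇒ D = (1/2, 1/2)
4. A is the centroid of triangle LTE ⇒ A = (1/3, 1/15)
2·[LSD] = 8/5, 2·[ADL] = 1/6
[LSD]:[ADL] = 8/5:1/6 = 48/5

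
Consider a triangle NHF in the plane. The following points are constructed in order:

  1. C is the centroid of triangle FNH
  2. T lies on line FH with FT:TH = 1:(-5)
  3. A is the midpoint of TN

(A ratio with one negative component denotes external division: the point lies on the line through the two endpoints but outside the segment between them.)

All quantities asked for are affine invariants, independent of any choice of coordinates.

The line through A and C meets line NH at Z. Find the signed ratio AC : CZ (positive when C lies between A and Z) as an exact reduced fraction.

Assign N = (0, 0), H = (1, 0), F = (0, 1) — the answer is frame-independent, so this choice is without loss of generality.
1. C is the centroid of triangle FNH ⇒ C = (1/3, 1/3)
2. T lies on line FH with FT:TH = 1:(-5) ⇒ T = (-1/4, 5/4)
3. A is the midpoint of TN ⇒ A = (-1/8, 5/8)
line AC meets NH at Z = (6/7, 0)
C = A + t·(Z−A) with t = 7/15, so AC:CZ = 7/15:8/15

AC:CZ = 7/8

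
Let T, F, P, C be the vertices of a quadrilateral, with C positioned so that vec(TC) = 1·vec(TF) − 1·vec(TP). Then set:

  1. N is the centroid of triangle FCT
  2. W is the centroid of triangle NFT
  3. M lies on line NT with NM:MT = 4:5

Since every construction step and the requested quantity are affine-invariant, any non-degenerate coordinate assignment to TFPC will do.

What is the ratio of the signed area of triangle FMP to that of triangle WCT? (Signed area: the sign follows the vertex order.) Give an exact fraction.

Set T = (0, 0), F = (1, 0), P = (0, 1), C = (1, -1); any affine frame gives the same invariant.
1. N is the centroid of triangle FCT ⇒ N = (2/3, -1/3)
2. W is the centroid of triangle NFT ⇒ W = (5/9, -1/9)
3. M lies on line NT with NM:MT = 4:5 ⇒ M = (10/27, -5/27)
2·[FMP] = -22/27, 2·[WCT] = -4/9
[FMP]:[WCT] = -22/27:-4/9 = 11/6

[FMP]:[WCT] = 11/6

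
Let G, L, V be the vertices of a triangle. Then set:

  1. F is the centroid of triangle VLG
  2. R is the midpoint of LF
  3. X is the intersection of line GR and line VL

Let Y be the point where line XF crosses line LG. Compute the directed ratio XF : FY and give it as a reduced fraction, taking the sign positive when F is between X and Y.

XF:FY = -2/5

Choose coordinates G = (0, 0), L = (1, 0), V = (0, 1).
1. F is the centroid of triangle VLG ⇒ F = (1/3, 1/3)
2. R is the midpoint of LF ⇒ R = (2/3, 1/6)
3. X is the intersection of line GR and line VL ⇒ X = (4/5, 1/5)
line XF meets LG at Y = (3/2, 0)
F = X + t·(Y−X) with t = -2/3, so XF:FY = -2/3:5/3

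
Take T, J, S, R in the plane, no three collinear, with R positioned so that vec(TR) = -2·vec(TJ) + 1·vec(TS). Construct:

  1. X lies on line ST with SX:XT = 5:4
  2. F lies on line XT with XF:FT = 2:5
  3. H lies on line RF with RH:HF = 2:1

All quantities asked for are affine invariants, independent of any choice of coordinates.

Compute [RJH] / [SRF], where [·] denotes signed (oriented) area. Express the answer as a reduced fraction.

[RJH]:[SRF] = -1/43

Choose coordinates T = (0, 0), J = (1, 0), S = (0, 1), R = (-2, 1).
1. X lies on line ST with SX:XT = 5:4 ⇒ X = (0, 4/9)
2. F lies on line XT with XF:FT = 2:5 ⇒ F = (0, 20/63)
3. H lies on line RF with RH:HF = 2:1 ⇒ H = (-2/3, 103/189)
2·[RJH] = -2/63, 2·[SRF] = 86/63
[RJH]:[SRF] = -2/63:86/63 = -1/43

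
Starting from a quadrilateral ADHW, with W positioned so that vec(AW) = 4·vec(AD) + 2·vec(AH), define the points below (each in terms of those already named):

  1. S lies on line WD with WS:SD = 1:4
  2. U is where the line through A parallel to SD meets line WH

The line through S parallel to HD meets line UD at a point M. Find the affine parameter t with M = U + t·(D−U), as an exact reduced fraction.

t = -1/3

Set A = (0, 0), D = (1, 0), H = (0, 1), W = (4, 2); any affine frame gives the same invariant.
1. S lies on line WD with WS:SD = 1:4 ⇒ S = (17/5, 8/5)
2. U is where the line through A parallel to SD meets line WH ⇒ U = (12/5, 8/5)
through S parallel to HD: direction (1, -1); meets UD at M = (43/15, 32/15)
M = U + t·(D−U) with t = -1/3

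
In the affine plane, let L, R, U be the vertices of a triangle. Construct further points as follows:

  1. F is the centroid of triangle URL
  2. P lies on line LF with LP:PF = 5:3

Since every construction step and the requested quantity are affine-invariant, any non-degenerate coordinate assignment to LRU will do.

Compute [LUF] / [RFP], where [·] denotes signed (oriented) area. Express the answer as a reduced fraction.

[LUF]:[RFP] = -8/3

Assign L = (0, 0), R = (1, 0), U = (0, 1) — the answer is frame-independent, so this choice is without loss of generality.
1. F is the centroid of triangle URL ⇒ F = (1/3, 1/3)
2. P lies on line LF with LP:PF = 5:3 ⇒ P = (5/24, 5/24)
2·[LUF] = -1/3, 2·[RFP] = 1/8
[LUF]:[RFP] = -1/3:1/8 = -8/3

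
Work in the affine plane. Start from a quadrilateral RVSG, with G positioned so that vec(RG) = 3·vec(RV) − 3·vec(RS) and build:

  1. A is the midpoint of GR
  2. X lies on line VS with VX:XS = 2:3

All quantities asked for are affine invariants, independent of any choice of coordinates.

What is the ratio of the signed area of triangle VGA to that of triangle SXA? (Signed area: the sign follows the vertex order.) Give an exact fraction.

[VGA]:[SXA] = 5/2

Assign R = (0, 0), V = (1, 0), S = (0, 1), G = (3, -3) — the answer is frame-independent, so this choice is without loss of generality.
1. A is the midpoint of GR ⇒ A = (3/2, -3/2)
2. X lies on line VS with VX:XS = 2:3 ⇒ X = (3/5, 2/5)
2·[VGA] = -3/2, 2·[SXA] = -3/5
[VGA]:[SXA] = -3/2:-3/5 = 5/2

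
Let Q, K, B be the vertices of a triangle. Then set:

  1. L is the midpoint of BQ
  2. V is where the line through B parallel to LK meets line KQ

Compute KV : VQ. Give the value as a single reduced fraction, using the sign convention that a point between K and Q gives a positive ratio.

KV:VQ = -1/2

Choose coordinates Q = (0, 0), K = (1, 0), B = (0, 1).
1. L is the midpoint of BQ ⇒ L = (0, 1/2)
2. V is where the line through B parallel to LK meets line KQ ⇒ V = (2, 0)
V = K + t·(Q−K) with t = -1, so KV:VQ = t:(1−t) = -1:2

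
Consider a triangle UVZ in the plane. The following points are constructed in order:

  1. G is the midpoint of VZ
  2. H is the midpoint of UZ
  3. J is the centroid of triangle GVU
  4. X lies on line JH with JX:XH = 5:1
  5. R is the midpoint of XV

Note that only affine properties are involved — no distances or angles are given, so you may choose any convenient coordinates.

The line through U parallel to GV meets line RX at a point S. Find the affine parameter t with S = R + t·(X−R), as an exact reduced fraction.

t = 55/17

Set U = (0, 0), V = (1, 0), Z = (0, 1); any affine frame gives the same invariant.
1. G is the midpoint of VZ ⇒ G = (1/2, 1/2)
2. H is the midpoint of UZ ⇒ H = (0, 1/2)
3. J is the centroid of triangle GVU ⇒ J = (1/2, 1/6)
4. X lies on line JH with JX:XH = 5:1 ⇒ X = (1/12, 4/9)
5. R is the midpoint of XV ⇒ R = (13/24, 2/9)
through U parallel to GV: direction (1/2, -1/2); meets RX at S = (-16/17, 16/17)
S = R + t·(X−R) with t = 55/17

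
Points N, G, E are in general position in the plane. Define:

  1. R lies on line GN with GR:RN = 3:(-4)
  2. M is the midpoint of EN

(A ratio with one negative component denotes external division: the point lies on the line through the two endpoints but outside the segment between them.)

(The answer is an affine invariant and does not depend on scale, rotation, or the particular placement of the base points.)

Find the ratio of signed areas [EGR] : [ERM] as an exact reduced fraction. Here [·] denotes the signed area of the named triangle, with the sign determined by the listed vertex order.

[EGR]:[ERM] = -3/2

Work in coordinates with N = (0, 0), G = (1, 0), E = (0, 1).
1. R lies on line GN with GR:RN = 3:(-4) ⇒ R = (4, 0)
2. M is the midpoint of EN ⇒ M = (0, 1/2)
2·[EGR] = 3, 2·[ERM] = -2
[EGR]:[ERM] = 3:-2 = -3/2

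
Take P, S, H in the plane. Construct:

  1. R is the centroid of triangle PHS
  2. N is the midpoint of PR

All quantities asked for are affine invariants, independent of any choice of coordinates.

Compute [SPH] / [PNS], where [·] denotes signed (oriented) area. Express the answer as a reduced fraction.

[SPH]:[PNS] = 6

Work in coordinates with P = (0, 0), S = (1, 0), H = (0, 1).
1. R is the centroid of triangle PHS ⇒ R = (1/3, 1/3)
2. N is the midpoint of PR ⇒ N = (1/6, 1/6)
2·[SPH] = -1, 2·[PNS] = -1/6
[SPH]:[PNS] = -1:-1/6 = 6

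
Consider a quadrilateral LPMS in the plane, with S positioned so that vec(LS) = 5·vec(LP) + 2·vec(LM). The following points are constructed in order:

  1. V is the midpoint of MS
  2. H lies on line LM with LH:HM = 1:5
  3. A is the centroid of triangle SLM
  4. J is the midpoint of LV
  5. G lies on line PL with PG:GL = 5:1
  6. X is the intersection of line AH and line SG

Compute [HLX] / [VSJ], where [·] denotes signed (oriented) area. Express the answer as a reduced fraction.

[HLX]:[VSJ] = 82/225

Work in coordinates with L = (0, 0), P = (1, 0), M = (0, 1), S = (5, 2).
1. V is the midpoint of MS ⇒ V = (5/2, 3/2)
2. H lies on line LM with LH:HM = 1:5 ⇒ H = (0, 1/6)
3. A is the centroid of triangle SLM ⇒ A = (5/3, 1)
4. J is the midpoint of LV ⇒ J = (5/4, 3/4)
5. G lies on line PL with PG:GL = 5:1 ⇒ G = (1/6, 0)
6. X is the intersection of line AH and line SG ⇒ X = (-41/15, -6/5)
2·[HLX] = -41/90, 2·[VSJ] = -5/4
[HLX]:[VSJ] = -41/90:-5/4 = 82/225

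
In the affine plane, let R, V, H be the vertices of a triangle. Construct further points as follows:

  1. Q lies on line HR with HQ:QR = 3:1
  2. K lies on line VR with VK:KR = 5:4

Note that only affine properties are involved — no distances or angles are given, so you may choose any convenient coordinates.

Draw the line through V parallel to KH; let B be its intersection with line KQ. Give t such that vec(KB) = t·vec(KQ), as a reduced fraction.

Set R = (0, 0), V = (1, 0), H = (0, 1); any affine frame gives the same invariant.
1. Q lies on line HR with HQ:QR = 3:1 ⇒ Q = (0, 1/4)
2. K lies on line VR with VK:KR = 5:4 ⇒ K = (4/9, 0)
through V parallel to KH: direction (-4/9, 1); meets KQ at B = (32/27, -5/12)
B = K + t·(Q−K) with t = -5/3

t = -5/3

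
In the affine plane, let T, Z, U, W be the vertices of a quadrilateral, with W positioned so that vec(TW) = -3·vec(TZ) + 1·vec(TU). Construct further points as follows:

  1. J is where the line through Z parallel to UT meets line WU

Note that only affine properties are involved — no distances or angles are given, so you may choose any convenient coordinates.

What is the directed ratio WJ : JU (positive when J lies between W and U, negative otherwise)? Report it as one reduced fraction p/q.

WJ:JU = -4

Assign T = (0, 0), Z = (1, 0), U = (0, 1), W = (-3, 1) — the answer is frame-independent, so this choice is without loss of generality.
1. J is where the line through Z parallel to UT meets line WU ⇒ J = (1, 1)
J = W + t·(U−W) with t = 4/3, so WJ:JU = t:(1−t) = 4/3:-1/3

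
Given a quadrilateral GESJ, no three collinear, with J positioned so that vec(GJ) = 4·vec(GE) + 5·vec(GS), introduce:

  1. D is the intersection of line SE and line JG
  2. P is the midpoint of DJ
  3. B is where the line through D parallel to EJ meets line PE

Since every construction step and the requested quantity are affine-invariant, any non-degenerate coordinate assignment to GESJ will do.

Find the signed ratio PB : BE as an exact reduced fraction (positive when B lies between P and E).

PB:BE = -1/2

Choose coordinates G = (0, 0), E = (1, 0), S = (0, 1), J = (4, 5).
1. D is the intersection of line SE and line JG ⇒ D = (4/9, 5/9)
2. P is the midpoint of DJ ⇒ P = (20/9, 25/9)
3. B is where the line through D parallel to EJ meets line PE ⇒ B = (31/9, 50/9)
B = P + t·(E−P) with t = -1, so PB:BE = t:(1−t) = -1:2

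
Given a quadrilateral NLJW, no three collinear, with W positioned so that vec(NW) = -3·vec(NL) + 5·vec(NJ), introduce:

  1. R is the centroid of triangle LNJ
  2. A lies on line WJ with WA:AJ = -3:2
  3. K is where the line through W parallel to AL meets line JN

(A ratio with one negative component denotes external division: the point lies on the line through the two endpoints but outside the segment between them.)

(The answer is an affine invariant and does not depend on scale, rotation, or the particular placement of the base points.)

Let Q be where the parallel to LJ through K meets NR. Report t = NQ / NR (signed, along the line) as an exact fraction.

Work in coordinates with N = (0, 0), L = (1, 0), J = (0, 1), W = (-3, 5).
1. R is the centroid of triangle LNJ ⇒ R = (1/3, 1/3)
2. A lies on line WJ with WA:AJ = -3:2 ⇒ A = (6, -7)
3. K is where the line through W parallel to AL meets line JN ⇒ K = (0, 4/5)
through K parallel to LJ: direction (-1, 1); meets NR at Q = (2/5, 2/5)
Q = N + t·(R−N) with t = 6/5

t = 6/5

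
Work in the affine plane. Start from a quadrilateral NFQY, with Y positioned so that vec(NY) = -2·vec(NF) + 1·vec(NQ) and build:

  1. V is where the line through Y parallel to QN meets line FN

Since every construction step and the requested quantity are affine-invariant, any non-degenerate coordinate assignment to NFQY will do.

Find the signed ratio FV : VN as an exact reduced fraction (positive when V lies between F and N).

FV:VN = -3/2

Assign N = (0, 0), F = (1, 0), Q = (0, 1), Y = (-2, 1) — the answer is frame-independent, so this choice is without loss of generality.
1. V is where the line through Y parallel to QN meets line FN ⇒ V = (-2, 0)
V = F + t·(N−F) with t = 3, so FV:VN = t:(1−t) = 3:-2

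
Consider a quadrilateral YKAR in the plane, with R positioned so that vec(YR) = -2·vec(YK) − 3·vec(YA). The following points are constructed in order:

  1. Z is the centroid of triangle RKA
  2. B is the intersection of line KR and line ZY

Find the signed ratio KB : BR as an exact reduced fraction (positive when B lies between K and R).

Set Y = (0, 0), K = (1, 0), A = (0, 1), R = (-2, -3); any affine frame gives the same invariant.
1. Z is the centroid of triangle RKA ⇒ Z = (-1/3, -2/3)
2. B is the intersection of line KR and line ZY ⇒ B = (-1, -2)
B = K + t·(R−K) with t = 2/3, so KB:BR = t:(1−t) = 2/3:1/3

KB:BR = 2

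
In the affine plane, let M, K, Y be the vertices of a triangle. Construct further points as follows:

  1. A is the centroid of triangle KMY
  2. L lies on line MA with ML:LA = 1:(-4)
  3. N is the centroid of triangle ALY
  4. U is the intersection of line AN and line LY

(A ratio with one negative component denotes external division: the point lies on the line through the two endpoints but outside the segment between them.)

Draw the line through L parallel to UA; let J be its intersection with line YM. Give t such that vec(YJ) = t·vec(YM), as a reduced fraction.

Choose coordinates M = (0, 0), K = (1, 0), Y = (0, 1).
1. A is the centroid of triangle KMY ⇒ A = (1/3, 1/3)
2. L lies on line MA with ML:LA = 1:(-4) ⇒ L = (-1/9, -1/9)
3. N is the centroid of triangle ALY ⇒ N = (2/27, 11/27)
4. U is the intersection of line AN and line LY ⇒ U = (-1/18, 4/9)
through L parallel to UA: direction (7/18, -1/9); meets YM at J = (0, -1/7)
J = Y + t·(M−Y) with t = 8/7

t = 8/7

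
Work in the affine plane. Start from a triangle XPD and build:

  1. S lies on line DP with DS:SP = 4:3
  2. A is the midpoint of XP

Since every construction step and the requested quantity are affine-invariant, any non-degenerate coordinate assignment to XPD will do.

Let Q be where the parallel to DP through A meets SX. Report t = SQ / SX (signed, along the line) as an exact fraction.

t = 1/2

Work in coordinates with X = (0, 0), P = (1, 0), D = (0, 1).
1. S lies on line DP with DS:SP = 4:3 ⇒ S = (4/7, 3/7)
2. A is the midpoint of XP ⇒ A = (1/2, 0)
through A parallel to DP: direction (1, -1); meets SX at Q = (2/7, 3/14)
Q = S + t·(X−S) with t = 1/2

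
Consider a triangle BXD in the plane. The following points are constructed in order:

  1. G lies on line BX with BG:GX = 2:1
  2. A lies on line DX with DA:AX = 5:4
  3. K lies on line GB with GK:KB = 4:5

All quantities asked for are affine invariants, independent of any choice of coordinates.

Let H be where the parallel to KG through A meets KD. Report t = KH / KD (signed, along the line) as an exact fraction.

Assign B = (0, 0), X = (1, 0), D = (0, 1) — the answer is frame-independent, so this choice is without loss of generality.
1. G lies on line BX with BG:GX = 2:1 ⇒ G = (2/3, 0)
2. A lies on line DX with DA:AX = 5:4 ⇒ A = (5/9, 4/9)
3. K lies on line GB with GK:KB = 4:5 ⇒ K = (10/27, 0)
through A parallel to KG: direction (8/27, 0); meets KD at H = (50/243, 4/9)
H = K + t·(D−K) with t = 4/9

t = 4/9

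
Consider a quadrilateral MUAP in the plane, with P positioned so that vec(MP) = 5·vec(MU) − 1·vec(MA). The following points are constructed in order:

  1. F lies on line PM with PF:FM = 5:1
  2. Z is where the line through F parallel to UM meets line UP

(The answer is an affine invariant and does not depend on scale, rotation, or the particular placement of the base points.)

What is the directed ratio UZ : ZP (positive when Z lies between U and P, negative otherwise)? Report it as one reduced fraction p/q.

Choose coordinates M = (0, 0), U = (1, 0), A = (0, 1), P = (5, -1).
1. F lies on line PM with PF:FM = 5:1 ⇒ F = (5/6, -1/6)
2. Z is where the line through F parallel to UM meets line UP ⇒ Z = (5/3, -1/6)
Z = U + t·(P−U) with t = 1/6, so UZ:ZP = t:(1−t) = 1/6:5/6

UZ:ZP = 1/5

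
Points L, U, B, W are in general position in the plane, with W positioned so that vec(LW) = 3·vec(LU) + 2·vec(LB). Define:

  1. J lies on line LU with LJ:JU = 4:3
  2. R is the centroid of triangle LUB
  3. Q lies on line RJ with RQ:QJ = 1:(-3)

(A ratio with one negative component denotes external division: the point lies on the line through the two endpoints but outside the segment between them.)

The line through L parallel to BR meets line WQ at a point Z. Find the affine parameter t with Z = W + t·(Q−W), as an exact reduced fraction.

Set L = (0, 0), U = (1, 0), B = (0, 1), W = (3, 2); any affine frame gives the same invariant.
1. J lies on line LU with LJ:JU = 4:3 ⇒ J = (4/7, 0)
2. R is the centroid of triangle LUB ⇒ R = (1/3, 1/3)
3. Q lies on line RJ with RQ:QJ = 1:(-3) ⇒ Q = (3/14, 1/2)
through L parallel to BR: direction (1/3, -2/3); meets WQ at Z = (-5/33, 10/33)
Z = W + t·(Q−W) with t = 112/99

t = 112/99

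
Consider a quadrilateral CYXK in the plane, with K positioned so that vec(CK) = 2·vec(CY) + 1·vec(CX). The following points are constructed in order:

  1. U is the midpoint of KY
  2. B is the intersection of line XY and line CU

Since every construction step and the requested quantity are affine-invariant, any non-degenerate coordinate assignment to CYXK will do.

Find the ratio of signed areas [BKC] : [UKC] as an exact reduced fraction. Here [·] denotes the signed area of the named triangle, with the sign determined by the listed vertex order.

[BKC]:[UKC] = 1/2

Assign C = (0, 0), Y = (1, 0), X = (0, 1), K = (2, 1) — the answer is frame-independent, so this choice is without loss of generality.
1. U is the midpoint of KY ⇒ U = (3/2, 1/2)
2. B is the intersection of line XY and line CU ⇒ B = (3/4, 1/4)
2·[BKC] = 1/4, 2·[UKC] = 1/2
[BKC]:[UKC] = 1/4:1/2 = 1/2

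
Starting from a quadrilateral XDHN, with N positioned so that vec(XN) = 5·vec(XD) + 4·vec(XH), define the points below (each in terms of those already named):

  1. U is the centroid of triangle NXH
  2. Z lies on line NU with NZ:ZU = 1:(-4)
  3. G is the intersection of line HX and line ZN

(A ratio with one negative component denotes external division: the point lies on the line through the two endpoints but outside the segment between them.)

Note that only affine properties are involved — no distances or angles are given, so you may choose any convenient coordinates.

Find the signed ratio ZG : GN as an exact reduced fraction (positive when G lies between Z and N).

ZG:GN = -11/9

Work in coordinates with X = (0, 0), D = (1, 0), H = (0, 1), N = (5, 4).
1. U is the centroid of triangle NXH ⇒ U = (5/3, 5/3)
2. Z lies on line NU with NZ:ZU = 1:(-4) ⇒ Z = (55/9, 43/9)
3. G is the intersection of line HX and line ZN ⇒ G = (0, 1/2)
G = Z + t·(N−Z) with t = 11/2, so ZG:GN = t:(1−t) = 11/2:-9/2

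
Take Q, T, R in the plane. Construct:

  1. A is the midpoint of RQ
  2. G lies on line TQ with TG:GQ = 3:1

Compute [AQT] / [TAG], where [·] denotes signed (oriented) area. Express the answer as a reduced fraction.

[AQT]:[TAG] = 4/3

Work in coordinates with Q = (0, 0), T = (1, 0), R = (0, 1).
1. A is the midpoint of RQ ⇒ A = (0, 1/2)
2. G lies on line TQ with TG:GQ = 3:1 ⇒ G = (1/4, 0)
2·[AQT] = 1/2, 2·[TAG] = 3/8
[AQT]:[TAG] = 1/2:3/8 = 4/3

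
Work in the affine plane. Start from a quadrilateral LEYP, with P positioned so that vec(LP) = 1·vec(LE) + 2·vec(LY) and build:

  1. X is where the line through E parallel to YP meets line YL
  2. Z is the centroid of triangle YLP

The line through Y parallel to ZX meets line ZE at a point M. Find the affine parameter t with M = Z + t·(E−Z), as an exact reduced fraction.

Choose coordinates L = (0, 0), E = (1, 0), Y = (0, 1), P = (1, 2).
1. X is where the line through E parallel to YP meets line YL ⇒ X = (0, -1)
2. Z is the centroid of triangle YLP ⇒ Z = (1/3, 1)
through Y parallel to ZX: direction (-1/3, -2); meets ZE at M = (1/15, 7/5)
M = Z + t·(E−Z) with t = -2/5

t = -2/5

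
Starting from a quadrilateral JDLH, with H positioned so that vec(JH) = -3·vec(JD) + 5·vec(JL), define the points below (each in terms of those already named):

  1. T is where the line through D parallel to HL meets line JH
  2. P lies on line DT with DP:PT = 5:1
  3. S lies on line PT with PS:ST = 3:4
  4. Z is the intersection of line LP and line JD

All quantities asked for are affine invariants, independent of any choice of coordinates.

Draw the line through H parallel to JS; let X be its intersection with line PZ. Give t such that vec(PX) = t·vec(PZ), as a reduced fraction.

t = -41/160

Work in coordinates with J = (0, 0), D = (1, 0), L = (0, 1), H = (-3, 5).
1. T is where the line through D parallel to HL meets line JH ⇒ T = (-4, 20/3)
2. P lies on line DT with DP:PT = 5:1 ⇒ P = (-19/6, 50/9)
3. S lies on line PT with PS:ST = 3:4 ⇒ S = (-74/21, 380/63)
4. Z is the intersection of line LP and line JD ⇒ Z = (57/82, 0)
through H parallel to JS: direction (-74/21, 380/63); meets PZ at X = (-133/32, 335/48)
X = P + t·(Z−P) with t = -41/160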